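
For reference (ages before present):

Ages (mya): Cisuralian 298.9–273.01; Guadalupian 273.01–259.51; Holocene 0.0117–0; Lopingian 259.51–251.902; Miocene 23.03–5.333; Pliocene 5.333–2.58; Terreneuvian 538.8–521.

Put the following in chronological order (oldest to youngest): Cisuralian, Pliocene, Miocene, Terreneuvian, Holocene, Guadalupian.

Sorting by start age (descending Ma, since larger Ma = older): Terreneuvian began 538.8, Cisuralian began 298.9, Guadalupian began 273.01, Miocene began 23.03, Pliocene began 5.333, Holocene began 0.0117.

Terreneuvian, Cisuralian, Guadalupian, Miocene, Pliocene, Holocene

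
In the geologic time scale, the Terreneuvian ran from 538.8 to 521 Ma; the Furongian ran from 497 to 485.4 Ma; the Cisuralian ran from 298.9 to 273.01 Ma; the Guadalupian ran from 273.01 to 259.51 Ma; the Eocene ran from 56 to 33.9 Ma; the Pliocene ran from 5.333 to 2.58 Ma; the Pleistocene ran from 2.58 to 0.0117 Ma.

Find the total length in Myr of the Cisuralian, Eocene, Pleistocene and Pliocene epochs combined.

53.3113 million years

Duration is start − end for each: (298.9 − 273.01) + (56 − 33.9) + (2.58 − 0.0117) + (5.333 − 2.58).
That is 25.89 + 22.1 + 2.5683 + 2.753, which totals 53.3113 million years.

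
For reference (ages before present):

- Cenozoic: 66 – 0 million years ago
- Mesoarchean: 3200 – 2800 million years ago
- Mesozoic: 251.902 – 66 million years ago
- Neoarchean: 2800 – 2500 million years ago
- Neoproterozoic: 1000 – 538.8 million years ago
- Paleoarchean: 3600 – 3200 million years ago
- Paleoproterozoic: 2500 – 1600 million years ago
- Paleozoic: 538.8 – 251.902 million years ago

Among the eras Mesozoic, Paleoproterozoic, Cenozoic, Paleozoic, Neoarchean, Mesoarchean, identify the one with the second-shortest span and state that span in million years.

Mesozoic, 185.902 million years

Durations: Mesozoic 185.902; Paleoproterozoic 900; Cenozoic 66; Paleozoic 286.898; Neoarchean 300; Mesoarchean 400 Myr.
Sorted shortest-first: Cenozoic (66), Mesozoic (185.902), Paleozoic (286.898), Neoarchean (300), Mesoarchean (400), Paleoproterozoic (900).
The second shortest is Mesozoic at 185.902 Myr.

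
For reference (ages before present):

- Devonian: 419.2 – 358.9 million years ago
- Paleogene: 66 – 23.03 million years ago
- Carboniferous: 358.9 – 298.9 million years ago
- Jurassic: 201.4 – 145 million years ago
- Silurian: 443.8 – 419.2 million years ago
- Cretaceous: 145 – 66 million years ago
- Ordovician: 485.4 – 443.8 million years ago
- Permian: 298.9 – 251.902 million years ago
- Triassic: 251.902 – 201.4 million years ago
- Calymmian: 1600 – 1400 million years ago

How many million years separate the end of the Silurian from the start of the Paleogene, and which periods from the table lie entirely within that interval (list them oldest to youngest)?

353.2 million years; Devonian, Carboniferous, Permian, Triassic, Jurassic, Cretaceous

End of Silurian = 419.2 Ma; start of Paleogene = 66 Ma.
Gap = 419.2 − 66 = 353.2 Myr.
Periods wholly inside 419.2–66 Ma: Devonian (419.2–358.9), Carboniferous (358.9–298.9), Permian (298.9–251.902), Triassic (251.902–201.4), Jurassic (201.4–145), Cretaceous (145–66).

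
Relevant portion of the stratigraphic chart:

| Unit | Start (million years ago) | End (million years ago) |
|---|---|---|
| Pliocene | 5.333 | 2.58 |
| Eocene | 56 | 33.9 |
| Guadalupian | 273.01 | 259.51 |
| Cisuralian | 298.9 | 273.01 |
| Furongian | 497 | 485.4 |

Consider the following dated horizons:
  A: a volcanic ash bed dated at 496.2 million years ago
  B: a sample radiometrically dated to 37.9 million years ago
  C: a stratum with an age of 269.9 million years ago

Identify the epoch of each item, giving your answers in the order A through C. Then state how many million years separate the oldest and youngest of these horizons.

A — Furongian; B — Eocene; C — Guadalupian; span 458.3 million years

A: 496.2 Ma lies in 497–485.4 Ma, so Furongian.
B: 37.9 Ma lies in 56–33.9 Ma, so Eocene.
C: 269.9 Ma lies in 273.01–259.51 Ma, so Guadalupian.
Oldest = 496.2 Ma, youngest = 37.9 Ma → span 458.3 Myr.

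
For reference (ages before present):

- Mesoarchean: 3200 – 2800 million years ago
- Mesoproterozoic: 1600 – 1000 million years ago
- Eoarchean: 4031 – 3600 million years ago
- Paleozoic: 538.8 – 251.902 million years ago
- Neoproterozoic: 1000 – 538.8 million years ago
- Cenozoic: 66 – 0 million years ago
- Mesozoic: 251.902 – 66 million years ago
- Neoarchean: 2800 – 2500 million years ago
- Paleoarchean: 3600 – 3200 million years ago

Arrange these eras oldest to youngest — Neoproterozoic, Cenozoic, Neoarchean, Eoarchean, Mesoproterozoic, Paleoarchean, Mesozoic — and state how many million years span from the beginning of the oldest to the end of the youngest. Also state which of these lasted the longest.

Eoarchean → Paleoarchean → Neoarchean → Mesoproterozoic → Neoproterozoic → Mesozoic → Cenozoic; total span 4031 Myr; longest is Mesoproterozoic

Start ages (Ma): Eoarchean 4031, Paleoarchean 3600, Neoarchean 2800, Mesoproterozoic 1600, Neoproterozoic 1000, Mesozoic 251.902, Cenozoic 66.
Ordered oldest to youngest: Eoarchean, Paleoarchean, Neoarchean, Mesoproterozoic, Neoproterozoic, Mesozoic, Cenozoic.
Span = 4031 − 0 = 4031 Myr.
Durations: Neoproterozoic 461.2, Neoarchean 300, Mesozoic 185.902, Mesoproterozoic 600, Paleoarchean 400, Eoarchean 431, Cenozoic 66 → longest is Mesoproterozoic (600 Myr).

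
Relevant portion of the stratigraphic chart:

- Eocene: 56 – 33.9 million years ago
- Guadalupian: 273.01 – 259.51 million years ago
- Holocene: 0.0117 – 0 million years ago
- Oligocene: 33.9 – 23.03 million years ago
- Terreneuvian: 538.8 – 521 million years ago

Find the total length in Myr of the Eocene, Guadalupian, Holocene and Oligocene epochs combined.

Each duration: Eocene = 22.1; Guadalupian = 13.5; Holocene = 0.0117; Oligocene = 10.87.
Sum: 22.1 + 13.5 + 0.0117 + 10.87 = 46.4817 Myr.

46.4817 million years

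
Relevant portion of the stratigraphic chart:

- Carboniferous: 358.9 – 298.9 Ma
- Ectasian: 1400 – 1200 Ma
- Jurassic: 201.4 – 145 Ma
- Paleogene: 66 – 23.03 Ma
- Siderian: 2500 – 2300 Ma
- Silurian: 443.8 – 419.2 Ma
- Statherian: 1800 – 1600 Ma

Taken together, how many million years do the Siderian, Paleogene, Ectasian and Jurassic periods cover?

Duration is start − end for each: (2500 − 2300) + (66 − 23.03) + (1400 − 1200) + (201.4 − 145).
That is 200 + 42.97 + 200 + 56.4, which totals 499.37 million years.

499.37 million years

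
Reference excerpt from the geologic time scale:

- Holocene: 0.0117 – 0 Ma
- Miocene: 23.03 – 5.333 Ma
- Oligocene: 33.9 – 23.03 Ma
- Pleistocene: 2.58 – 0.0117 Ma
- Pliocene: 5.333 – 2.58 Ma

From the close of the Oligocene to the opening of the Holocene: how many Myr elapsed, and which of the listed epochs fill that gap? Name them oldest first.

23.0183 million years; Miocene, Pliocene, Pleistocene

End of Oligocene = 23.03 Ma; start of Holocene = 0.0117 Ma.
Gap = 23.03 − 0.0117 = 23.0183 Myr.
Epochs wholly inside 23.03–0.0117 Ma: Miocene (23.03–5.333), Pliocene (5.333–2.58), Pleistocene (2.58–0.0117).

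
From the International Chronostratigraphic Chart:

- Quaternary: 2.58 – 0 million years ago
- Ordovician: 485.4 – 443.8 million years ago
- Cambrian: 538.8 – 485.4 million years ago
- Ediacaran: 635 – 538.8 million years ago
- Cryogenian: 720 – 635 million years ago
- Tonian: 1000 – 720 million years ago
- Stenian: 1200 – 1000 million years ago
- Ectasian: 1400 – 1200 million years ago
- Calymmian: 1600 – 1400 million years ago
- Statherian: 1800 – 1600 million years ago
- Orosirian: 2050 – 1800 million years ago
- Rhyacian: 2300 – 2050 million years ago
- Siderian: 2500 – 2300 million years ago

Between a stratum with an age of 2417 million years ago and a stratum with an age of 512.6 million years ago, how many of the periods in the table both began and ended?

2417 Ma sits inside the Siderian (2500–2300) and 512.6 Ma inside the Cambrian (538.8–485.4); neither of those is wholly between the two dates.
The listed periods lying completely between them are Rhyacian, Orosirian, Statherian, Calymmian, Ectasian, Stenian, Tonian, Cryogenian, Ediacaran — 9 in all.

9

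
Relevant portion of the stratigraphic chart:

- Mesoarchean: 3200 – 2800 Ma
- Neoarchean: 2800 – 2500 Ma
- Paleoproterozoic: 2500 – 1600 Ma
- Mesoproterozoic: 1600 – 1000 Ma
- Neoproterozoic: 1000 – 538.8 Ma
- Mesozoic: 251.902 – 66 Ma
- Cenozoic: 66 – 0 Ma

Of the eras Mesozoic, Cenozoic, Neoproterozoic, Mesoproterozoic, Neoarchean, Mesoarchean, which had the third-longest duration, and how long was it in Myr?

Durations: Mesozoic 185.902; Cenozoic 66; Neoproterozoic 461.2; Mesoproterozoic 600; Neoarchean 300; Mesoarchean 400 Myr.
Sorted longest-first: Mesoproterozoic (600), Neoproterozoic (461.2), Mesoarchean (400), Neoarchean (300), Mesozoic (185.902), Cenozoic (66).
The third longest is Mesoarchean at 400 Myr.

Mesoarchean, 400 million years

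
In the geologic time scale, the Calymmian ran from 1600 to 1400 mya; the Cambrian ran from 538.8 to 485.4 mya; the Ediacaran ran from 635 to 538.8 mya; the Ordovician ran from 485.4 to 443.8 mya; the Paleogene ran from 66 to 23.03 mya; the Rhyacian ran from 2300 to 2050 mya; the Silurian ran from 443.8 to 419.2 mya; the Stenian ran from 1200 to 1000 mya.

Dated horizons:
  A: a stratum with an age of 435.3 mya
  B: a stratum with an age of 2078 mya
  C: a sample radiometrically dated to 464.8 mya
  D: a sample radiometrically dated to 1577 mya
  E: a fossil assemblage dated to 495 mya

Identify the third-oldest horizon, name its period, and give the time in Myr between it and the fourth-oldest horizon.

E, in the Cambrian; 30.2 million years to C

Sorted oldest-first by Ma: B (2078), D (1577), E (495), C (464.8), A (435.3).
The third oldest is E at 495 Ma, which lies in 538.8–485.4 Ma: the Cambrian.
The fourth oldest is C at 464.8 Ma; separation = |495 − 464.8| = 30.2 Myr.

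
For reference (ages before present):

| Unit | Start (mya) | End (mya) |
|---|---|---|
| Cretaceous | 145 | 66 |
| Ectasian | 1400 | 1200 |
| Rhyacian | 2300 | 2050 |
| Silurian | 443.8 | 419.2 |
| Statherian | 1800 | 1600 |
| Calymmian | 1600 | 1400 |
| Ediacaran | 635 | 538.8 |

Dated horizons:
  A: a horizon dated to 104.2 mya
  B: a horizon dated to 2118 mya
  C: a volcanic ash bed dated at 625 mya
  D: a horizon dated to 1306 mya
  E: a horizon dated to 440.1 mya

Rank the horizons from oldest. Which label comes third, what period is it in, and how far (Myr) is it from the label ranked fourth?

C, in the Ediacaran; 184.9 million years to E

Larger Ma means older, so oldest first: B 2118 > D 1306 > C 625 > E 440.1 > A 104.2.
Counting 3 along gives C (625 Ma); the excerpt puts that inside the Ediacaran, 635–538.8 Ma.
Next in line is E (440.1 Ma), and 625 − 440.1 = 184.9 Myr.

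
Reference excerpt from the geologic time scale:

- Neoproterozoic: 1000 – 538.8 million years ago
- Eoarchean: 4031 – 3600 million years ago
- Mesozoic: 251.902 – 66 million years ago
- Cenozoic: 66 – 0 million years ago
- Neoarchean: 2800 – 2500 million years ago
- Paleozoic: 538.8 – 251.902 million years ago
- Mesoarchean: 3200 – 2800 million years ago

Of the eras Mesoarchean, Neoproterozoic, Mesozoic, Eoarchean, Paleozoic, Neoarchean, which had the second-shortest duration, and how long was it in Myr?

Paleozoic, 286.898 million years

Durations: Mesoarchean 400; Neoproterozoic 461.2; Mesozoic 185.902; Eoarchean 431; Paleozoic 286.898; Neoarchean 300 Myr.
Sorted shortest-first: Mesozoic (185.902), Paleozoic (286.898), Neoarchean (300), Mesoarchean (400), Eoarchean (431), Neoproterozoic (461.2).
The second shortest is Paleozoic at 286.898 Myr.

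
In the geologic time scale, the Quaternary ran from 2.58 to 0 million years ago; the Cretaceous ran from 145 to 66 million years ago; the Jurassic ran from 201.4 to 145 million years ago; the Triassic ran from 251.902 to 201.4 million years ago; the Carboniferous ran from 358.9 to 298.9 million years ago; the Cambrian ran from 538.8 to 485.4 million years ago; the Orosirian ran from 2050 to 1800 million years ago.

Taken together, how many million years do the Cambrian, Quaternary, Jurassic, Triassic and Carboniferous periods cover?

222.882 million years

Each duration: Cambrian = 53.4; Quaternary = 2.58; Jurassic = 56.4; Triassic = 50.502; Carboniferous = 60.
Sum: 53.4 + 2.58 + 56.4 + 50.502 + 60 = 222.882 Myr.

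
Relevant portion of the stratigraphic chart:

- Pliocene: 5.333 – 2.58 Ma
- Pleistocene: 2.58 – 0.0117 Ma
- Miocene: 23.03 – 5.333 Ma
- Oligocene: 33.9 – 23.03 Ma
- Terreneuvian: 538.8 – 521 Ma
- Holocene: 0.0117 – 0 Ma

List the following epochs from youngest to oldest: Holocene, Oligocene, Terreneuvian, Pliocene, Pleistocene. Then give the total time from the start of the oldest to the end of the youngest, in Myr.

Holocene, Pleistocene, Pliocene, Oligocene, Terreneuvian; total span 538.8 Myr

From the excerpt: Holocene 0.0117–0; Oligocene 33.9–23.03; Terreneuvian 538.8–521; Pliocene 5.333–2.58; Pleistocene 2.58–0.0117 (Ma).
Larger Ma is earlier, so the oldest is Terreneuvian and the youngest is Holocene; youngest to oldest: Holocene, Pleistocene, Pliocene, Oligocene, Terreneuvian.
Oldest start 538.8 minus youngest end 0 gives 538.8 Myr overall.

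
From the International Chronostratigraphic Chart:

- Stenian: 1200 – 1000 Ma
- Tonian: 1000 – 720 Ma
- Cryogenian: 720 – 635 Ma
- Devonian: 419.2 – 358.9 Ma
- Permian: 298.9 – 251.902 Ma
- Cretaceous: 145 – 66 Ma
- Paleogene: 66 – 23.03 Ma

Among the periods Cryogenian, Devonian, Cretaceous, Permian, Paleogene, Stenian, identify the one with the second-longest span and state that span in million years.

Start − end for each: Cryogenian 720 − 635 = 85; Devonian 419.2 − 358.9 = 60.3; Cretaceous 145 − 66 = 79; Permian 298.9 − 251.902 = 46.998; Paleogene 66 − 23.03 = 42.97; Stenian 1200 − 1000 = 200.
Ranking these from longest: Stenian > Cryogenian > Cretaceous > Devonian > Permian > Paleogene.
Position 2 in that ranking is Cryogenian, which lasted 85 Myr.

Cryogenian, 85 million years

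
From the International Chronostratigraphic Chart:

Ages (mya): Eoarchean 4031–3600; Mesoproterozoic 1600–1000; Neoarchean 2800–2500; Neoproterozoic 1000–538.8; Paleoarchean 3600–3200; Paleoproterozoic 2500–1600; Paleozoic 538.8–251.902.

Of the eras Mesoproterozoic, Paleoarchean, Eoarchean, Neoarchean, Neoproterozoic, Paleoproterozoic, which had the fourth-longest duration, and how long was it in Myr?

Eoarchean, 431 million years

Durations: Mesoproterozoic 600; Paleoarchean 400; Eoarchean 431; Neoarchean 300; Neoproterozoic 461.2; Paleoproterozoic 900 Myr.
Sorted longest-first: Paleoproterozoic (900), Mesoproterozoic (600), Neoproterozoic (461.2), Eoarchean (431), Paleoarchean (400), Neoarchean (300).
The fourth longest is Eoarchean at 431 Myr.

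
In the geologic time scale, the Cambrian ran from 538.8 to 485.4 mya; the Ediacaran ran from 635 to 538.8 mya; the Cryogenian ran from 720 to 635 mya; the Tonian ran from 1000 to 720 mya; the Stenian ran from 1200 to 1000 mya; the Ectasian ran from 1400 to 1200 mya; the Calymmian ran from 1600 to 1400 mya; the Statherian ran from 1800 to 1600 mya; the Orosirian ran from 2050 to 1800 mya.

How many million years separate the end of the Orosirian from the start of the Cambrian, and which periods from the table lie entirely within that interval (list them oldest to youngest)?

1261.2 million years; Statherian, Calymmian, Ectasian, Stenian, Tonian, Cryogenian, Ediacaran

End of Orosirian = 1800 Ma; start of Cambrian = 538.8 Ma.
Gap = 1800 − 538.8 = 1261.2 Myr.
Periods wholly inside 1800–538.8 Ma: Statherian (1800–1600), Calymmian (1600–1400), Ectasian (1400–1200), Stenian (1200–1000), Tonian (1000–720), Cryogenian (720–635), Ediacaran (635–538.8).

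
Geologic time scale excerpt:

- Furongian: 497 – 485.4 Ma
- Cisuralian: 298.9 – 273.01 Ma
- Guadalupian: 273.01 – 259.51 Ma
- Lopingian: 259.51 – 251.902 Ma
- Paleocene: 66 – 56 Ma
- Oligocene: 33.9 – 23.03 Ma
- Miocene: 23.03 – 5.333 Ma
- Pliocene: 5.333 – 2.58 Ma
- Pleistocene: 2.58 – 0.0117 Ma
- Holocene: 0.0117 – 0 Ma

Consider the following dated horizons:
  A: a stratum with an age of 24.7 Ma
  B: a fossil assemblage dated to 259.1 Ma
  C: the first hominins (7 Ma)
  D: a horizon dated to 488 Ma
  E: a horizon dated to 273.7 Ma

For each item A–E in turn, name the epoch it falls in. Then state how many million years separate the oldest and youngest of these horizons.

A: 24.7 Ma lies in 33.9–23.03 Ma, so Oligocene.
B: 259.1 Ma lies in 259.51–251.902 Ma, so Lopingian.
C: 7 Ma lies in 23.03–5.333 Ma, so Miocene.
D: 488 Ma lies in 497–485.4 Ma, so Furongian.
E: 273.7 Ma lies in 298.9–273.01 Ma, so Cisuralian.
Oldest = 488 Ma, youngest = 7 Ma → span 481 Myr.

A — Oligocene; B — Lopingian; C — Miocene; D — Furongian; E — Cisuralian; span 481 million years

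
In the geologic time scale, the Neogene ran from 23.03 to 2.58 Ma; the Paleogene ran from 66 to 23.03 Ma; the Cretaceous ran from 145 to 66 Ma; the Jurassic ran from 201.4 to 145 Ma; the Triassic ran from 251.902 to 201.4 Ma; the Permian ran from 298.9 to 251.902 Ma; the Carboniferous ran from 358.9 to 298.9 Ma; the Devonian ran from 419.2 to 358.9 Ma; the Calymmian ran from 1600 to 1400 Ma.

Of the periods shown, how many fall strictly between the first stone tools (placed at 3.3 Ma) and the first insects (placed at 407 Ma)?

407 Ma sits inside the Devonian (419.2–358.9) and 3.3 Ma inside the Neogene (23.03–2.58); neither of those is wholly between the two dates.
The listed periods lying completely between them are Carboniferous, Permian, Triassic, Jurassic, Cretaceous, Paleogene — 6 in all.

6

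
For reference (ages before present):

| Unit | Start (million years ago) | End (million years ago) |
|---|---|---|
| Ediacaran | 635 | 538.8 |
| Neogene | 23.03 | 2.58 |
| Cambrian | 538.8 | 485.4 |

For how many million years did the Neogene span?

23.03 − 2.58 = 20.45 million years.

20.45 million years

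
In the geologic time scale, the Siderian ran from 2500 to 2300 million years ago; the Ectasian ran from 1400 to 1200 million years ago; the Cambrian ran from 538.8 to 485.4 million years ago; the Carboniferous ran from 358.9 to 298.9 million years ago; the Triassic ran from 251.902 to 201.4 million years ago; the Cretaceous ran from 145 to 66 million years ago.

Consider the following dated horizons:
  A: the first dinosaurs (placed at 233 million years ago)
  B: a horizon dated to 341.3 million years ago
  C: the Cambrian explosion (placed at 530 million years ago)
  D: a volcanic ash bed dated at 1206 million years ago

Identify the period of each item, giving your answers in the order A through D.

Match each age against the start–end ranges in the excerpt: A = 233 Ma → Triassic (251.902–201.4); B = 341.3 Ma → Carboniferous (358.9–298.9); C = 530 Ma → Cambrian (538.8–485.4); D = 1206 Ma → Ectasian (1400–1200).

A — Triassic; B — Carboniferous; C — Cambrian; D — Ectasian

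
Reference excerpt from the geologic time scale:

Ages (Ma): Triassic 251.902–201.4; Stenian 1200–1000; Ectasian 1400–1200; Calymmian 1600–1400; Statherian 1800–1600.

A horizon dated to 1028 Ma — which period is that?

1028 Ma lies between 1200 and 1000 Ma, so it falls in the Stenian.

Stenian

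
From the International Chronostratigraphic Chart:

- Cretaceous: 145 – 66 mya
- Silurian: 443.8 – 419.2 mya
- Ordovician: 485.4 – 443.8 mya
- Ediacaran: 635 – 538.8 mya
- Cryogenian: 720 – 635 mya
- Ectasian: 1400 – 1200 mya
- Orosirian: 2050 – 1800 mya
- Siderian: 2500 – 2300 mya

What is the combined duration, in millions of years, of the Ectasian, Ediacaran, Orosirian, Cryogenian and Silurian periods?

655.8 million years

Each duration: Ectasian = 200; Ediacaran = 96.2; Orosirian = 250; Cryogenian = 85; Silurian = 24.6.
Sum: 200 + 96.2 + 250 + 85 + 24.6 = 655.8 Myr.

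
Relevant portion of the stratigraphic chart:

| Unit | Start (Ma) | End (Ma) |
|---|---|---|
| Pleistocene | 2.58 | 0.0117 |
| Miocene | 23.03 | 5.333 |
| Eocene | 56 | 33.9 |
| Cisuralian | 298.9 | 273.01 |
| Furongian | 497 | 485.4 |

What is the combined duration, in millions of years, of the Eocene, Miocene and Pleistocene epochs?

Each duration: Eocene = 22.1; Miocene = 17.697; Pleistocene = 2.5683.
Sum: 22.1 + 17.697 + 2.5683 = 42.3653 Myr.

42.3653 million years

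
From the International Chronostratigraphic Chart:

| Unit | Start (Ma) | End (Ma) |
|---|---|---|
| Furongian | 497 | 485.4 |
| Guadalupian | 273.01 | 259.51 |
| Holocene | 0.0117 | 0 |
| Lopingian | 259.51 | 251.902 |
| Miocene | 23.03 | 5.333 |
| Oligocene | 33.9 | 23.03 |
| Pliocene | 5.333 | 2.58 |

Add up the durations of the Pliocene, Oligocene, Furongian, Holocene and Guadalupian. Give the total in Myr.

Each duration: Pliocene = 2.753; Oligocene = 10.87; Furongian = 11.6; Holocene = 0.0117; Guadalupian = 13.5.
Sum: 2.753 + 10.87 + 11.6 + 0.0117 + 13.5 = 38.7347 Myr.

38.7347 million years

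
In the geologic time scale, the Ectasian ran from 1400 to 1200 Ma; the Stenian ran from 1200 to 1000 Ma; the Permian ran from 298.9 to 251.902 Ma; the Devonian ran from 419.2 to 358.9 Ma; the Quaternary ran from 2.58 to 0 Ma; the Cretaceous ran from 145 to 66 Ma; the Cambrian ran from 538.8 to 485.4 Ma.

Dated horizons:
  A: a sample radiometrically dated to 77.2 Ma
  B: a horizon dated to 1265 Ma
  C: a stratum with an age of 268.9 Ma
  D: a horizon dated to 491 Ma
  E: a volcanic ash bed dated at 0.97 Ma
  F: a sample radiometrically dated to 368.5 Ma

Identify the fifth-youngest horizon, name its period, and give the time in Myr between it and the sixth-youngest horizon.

Smaller Ma means younger, so youngest first: E 0.97 < A 77.2 < C 268.9 < F 368.5 < D 491 < B 1265.
Counting 5 along gives D (491 Ma); the excerpt puts that inside the Cambrian, 538.8–485.4 Ma.
Next in line is B (1265 Ma), and 1265 − 491 = 774 Myr.

D, in the Cambrian; 774 million years to B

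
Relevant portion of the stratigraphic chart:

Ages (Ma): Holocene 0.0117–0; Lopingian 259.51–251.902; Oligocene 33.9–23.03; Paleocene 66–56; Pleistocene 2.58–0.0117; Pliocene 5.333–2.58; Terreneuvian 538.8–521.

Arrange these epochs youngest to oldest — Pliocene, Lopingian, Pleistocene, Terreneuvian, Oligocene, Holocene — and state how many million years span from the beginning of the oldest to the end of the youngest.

Holocene → Pleistocene → Pliocene → Oligocene → Lopingian → Terreneuvian; total span 538.8 Myr

From the excerpt: Pliocene 5.333–2.58; Lopingian 259.51–251.902; Pleistocene 2.58–0.0117; Terreneuvian 538.8–521; Oligocene 33.9–23.03; Holocene 0.0117–0 (Ma).
Larger Ma is earlier, so the oldest is Terreneuvian and the youngest is Holocene; youngest to oldest: Holocene, Pleistocene, Pliocene, Oligocene, Lopingian, Terreneuvian.
Oldest start 538.8 minus youngest end 0 gives 538.8 Myr overall.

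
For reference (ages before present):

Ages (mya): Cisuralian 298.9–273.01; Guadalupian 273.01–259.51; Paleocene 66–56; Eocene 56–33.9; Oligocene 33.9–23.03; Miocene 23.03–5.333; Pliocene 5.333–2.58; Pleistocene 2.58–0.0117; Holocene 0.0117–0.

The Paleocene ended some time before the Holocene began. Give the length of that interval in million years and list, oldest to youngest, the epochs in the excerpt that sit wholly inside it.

The Paleocene closes at 56 Ma and the Holocene opens at 0.0117 Ma, so the interval is 56 − 0.0117 = 55.9883 Myr.
An epoch fits inside if it starts at or after 56 Ma and ends at or before 0.0117 Ma; oldest first that gives Eocene, Oligocene, Miocene, Pliocene, Pleistocene.

55.9883 million years; Eocene, Oligocene, Miocene, Pliocene, Pleistocene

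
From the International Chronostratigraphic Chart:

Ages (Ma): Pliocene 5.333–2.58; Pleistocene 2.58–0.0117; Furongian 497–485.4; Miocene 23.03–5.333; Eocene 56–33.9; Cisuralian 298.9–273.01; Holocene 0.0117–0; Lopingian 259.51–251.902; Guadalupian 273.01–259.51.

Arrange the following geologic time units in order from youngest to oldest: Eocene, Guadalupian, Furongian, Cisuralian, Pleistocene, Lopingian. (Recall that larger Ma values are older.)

Pleistocene, then Eocene, then Lopingian, then Guadalupian, then Cisuralian, then Furongian

Read off each span (Ma): Eocene 56–33.9; Guadalupian 273.01–259.51; Furongian 497–485.4; Cisuralian 298.9–273.01; Pleistocene 2.58–0.0117; Lopingian 259.51–251.902.
Larger Ma is older, so oldest→youngest is Furongian, Cisuralian, Guadalupian, Lopingian, Eocene, Pleistocene; reverse it for youngest→oldest.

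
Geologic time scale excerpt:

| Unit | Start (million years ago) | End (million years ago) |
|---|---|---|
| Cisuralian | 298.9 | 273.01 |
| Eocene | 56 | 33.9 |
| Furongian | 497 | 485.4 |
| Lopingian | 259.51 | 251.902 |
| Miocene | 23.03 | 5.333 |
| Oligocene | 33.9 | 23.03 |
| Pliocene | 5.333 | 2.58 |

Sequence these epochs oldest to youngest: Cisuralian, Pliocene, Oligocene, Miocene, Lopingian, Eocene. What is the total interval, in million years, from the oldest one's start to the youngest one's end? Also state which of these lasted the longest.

Cisuralian → Lopingian → Eocene → Oligocene → Miocene → Pliocene; total span 296.32 Myr; longest is Cisuralian

From the excerpt: Cisuralian 298.9–273.01; Pliocene 5.333–2.58; Oligocene 33.9–23.03; Miocene 23.03–5.333; Lopingian 259.51–251.902; Eocene 56–33.9 (Ma).
Larger Ma is earlier, so the oldest is Cisuralian and the youngest is Pliocene; oldest to youngest: Cisuralian, Lopingian, Eocene, Oligocene, Miocene, Pliocene.
Oldest start 298.9 minus youngest end 2.58 gives 296.32 Myr overall.
Individual lengths (start − end): Miocene 17.697; Lopingian 7.608; Pliocene 2.753; Cisuralian 25.89; Eocene 22.1; Oligocene 10.87. The largest is Cisuralian at 25.89 Myr.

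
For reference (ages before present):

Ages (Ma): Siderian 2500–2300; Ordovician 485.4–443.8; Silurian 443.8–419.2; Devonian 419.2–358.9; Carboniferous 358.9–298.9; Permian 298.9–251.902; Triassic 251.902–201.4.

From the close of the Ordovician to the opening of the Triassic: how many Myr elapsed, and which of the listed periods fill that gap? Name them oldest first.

191.898 million years; Silurian, Devonian, Carboniferous, Permian

End of Ordovician = 443.8 Ma; start of Triassic = 251.902 Ma.
Gap = 443.8 − 251.902 = 191.898 Myr.
Periods wholly inside 443.8–251.902 Ma: Silurian (443.8–419.2), Devonian (419.2–358.9), Carboniferous (358.9–298.9), Permian (298.9–251.902).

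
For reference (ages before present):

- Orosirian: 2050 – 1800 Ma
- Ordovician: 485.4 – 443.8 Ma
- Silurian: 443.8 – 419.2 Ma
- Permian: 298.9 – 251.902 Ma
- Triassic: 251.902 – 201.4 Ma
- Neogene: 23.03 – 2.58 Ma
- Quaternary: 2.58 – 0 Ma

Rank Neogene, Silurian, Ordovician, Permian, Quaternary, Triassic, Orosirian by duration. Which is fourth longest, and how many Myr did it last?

Ordovician, 41.6 million years

Durations: Neogene 20.45; Silurian 24.6; Ordovician 41.6; Permian 46.998; Quaternary 2.58; Triassic 50.502; Orosirian 250 Myr.
Sorted longest-first: Orosirian (250), Triassic (50.502), Permian (46.998), Ordovician (41.6), Silurian (24.6), Neogene (20.45), Quaternary (2.58).
The fourth longest is Ordovician at 41.6 Myr.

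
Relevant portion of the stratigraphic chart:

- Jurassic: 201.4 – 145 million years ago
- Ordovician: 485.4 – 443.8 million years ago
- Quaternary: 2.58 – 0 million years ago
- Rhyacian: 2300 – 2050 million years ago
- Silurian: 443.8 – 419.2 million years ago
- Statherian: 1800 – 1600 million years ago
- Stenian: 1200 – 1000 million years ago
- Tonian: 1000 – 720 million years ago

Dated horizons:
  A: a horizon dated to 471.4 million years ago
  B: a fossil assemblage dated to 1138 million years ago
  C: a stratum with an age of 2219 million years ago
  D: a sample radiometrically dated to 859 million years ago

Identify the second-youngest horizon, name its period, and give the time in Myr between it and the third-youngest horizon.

D, in the Tonian; 279 million years to B

Sorted youngest-first by Ma: A (471.4), D (859), B (1138), C (2219).
The second youngest is D at 859 Ma, which lies in 1000–720 Ma: the Tonian.
The third youngest is B at 1138 Ma; separation = |859 − 1138| = 279 Myr.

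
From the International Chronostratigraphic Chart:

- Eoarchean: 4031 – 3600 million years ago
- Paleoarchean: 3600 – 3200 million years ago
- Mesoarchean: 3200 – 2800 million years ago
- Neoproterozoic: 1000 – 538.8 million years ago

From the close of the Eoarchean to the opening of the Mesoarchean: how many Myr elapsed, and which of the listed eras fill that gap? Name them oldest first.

400 million years; Paleoarchean

The Eoarchean closes at 3600 Ma and the Mesoarchean opens at 3200 Ma, so the interval is 3600 − 3200 = 400 Myr.
An era fits inside if it starts at or after 3600 Ma and ends at or before 3200 Ma; oldest first that gives Paleoarchean.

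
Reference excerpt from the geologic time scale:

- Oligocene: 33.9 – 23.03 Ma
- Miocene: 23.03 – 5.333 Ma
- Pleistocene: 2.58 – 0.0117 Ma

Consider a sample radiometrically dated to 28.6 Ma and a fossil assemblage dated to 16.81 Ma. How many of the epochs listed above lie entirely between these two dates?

0

The older date is 28.6 Ma and the younger is 16.81 Ma.
No epoch both begins after 28.6 Ma and ends before 16.81 Ma, so the count is 0.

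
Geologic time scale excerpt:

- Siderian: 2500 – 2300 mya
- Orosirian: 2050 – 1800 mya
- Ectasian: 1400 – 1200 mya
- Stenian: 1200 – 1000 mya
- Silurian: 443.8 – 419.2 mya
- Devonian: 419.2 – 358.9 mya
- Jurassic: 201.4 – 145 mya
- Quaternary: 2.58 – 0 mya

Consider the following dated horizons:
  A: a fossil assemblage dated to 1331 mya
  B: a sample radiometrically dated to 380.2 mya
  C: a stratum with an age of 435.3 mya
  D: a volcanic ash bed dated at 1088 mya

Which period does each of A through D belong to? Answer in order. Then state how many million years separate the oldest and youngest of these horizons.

A — Ectasian; B — Devonian; C — Silurian; D — Stenian; span 950.8 million years

Match each age against the start–end ranges in the excerpt: A = 1331 Ma → Ectasian (1400–1200); B = 380.2 Ma → Devonian (419.2–358.9); C = 435.3 Ma → Silurian (443.8–419.2); D = 1088 Ma → Stenian (1200–1000).
The largest age is 1331 Ma and the smallest is 380.2 Ma; their difference is 950.8 Myr.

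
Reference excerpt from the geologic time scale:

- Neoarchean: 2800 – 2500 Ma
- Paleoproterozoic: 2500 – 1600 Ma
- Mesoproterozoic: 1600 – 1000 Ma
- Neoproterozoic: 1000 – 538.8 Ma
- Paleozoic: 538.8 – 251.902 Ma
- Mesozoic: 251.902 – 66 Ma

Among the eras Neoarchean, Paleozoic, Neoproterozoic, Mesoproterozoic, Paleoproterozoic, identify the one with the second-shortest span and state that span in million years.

Neoarchean, 300 million years

Start − end for each: Neoarchean 2800 − 2500 = 300; Paleozoic 538.8 − 251.902 = 286.898; Neoproterozoic 1000 − 538.8 = 461.2; Mesoproterozoic 1600 − 1000 = 600; Paleoproterozoic 2500 − 1600 = 900.
Ranking these from shortest: Paleozoic < Neoarchean < Neoproterozoic < Mesoproterozoic < Paleoproterozoic.
Position 2 in that ranking is Neoarchean, which lasted 300 Myr.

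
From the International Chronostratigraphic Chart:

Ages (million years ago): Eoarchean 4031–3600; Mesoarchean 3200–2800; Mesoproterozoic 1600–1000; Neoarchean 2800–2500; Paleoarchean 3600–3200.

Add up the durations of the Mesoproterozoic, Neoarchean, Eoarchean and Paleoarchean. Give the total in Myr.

1731 million years

Each duration: Mesoproterozoic = 600; Neoarchean = 300; Eoarchean = 431; Paleoarchean = 400.
Sum: 600 + 300 + 431 + 400 = 1731 Myr.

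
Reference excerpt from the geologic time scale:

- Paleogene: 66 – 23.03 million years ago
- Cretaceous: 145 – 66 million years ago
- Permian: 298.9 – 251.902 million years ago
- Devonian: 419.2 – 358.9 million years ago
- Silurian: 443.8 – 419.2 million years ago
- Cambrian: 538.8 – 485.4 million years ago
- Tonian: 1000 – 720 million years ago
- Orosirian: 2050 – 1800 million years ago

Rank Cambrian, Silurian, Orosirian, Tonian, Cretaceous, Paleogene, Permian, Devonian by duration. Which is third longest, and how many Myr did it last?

Cretaceous, 79 million years

Start − end for each: Cambrian 538.8 − 485.4 = 53.4; Silurian 443.8 − 419.2 = 24.6; Orosirian 2050 − 1800 = 250; Tonian 1000 − 720 = 280; Cretaceous 145 − 66 = 79; Paleogene 66 − 23.03 = 42.97; Permian 298.9 − 251.902 = 46.998; Devonian 419.2 − 358.9 = 60.3.
Ranking these from longest: Tonian > Orosirian > Cretaceous > Devonian > Cambrian > Permian > Paleogene > Silurian.
Position 3 in that ranking is Cretaceous, which lasted 79 Myr.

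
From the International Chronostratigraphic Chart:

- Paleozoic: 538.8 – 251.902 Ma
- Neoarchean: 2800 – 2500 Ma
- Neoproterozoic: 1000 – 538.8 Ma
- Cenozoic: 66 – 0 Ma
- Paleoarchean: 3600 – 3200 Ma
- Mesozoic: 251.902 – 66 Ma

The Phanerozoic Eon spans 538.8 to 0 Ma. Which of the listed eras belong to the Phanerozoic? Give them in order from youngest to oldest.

Eras with both bounds inside 538.8–0 Ma: Cenozoic (66–0), Mesozoic (251.902–66), Paleozoic (538.8–251.902).

Cenozoic, Mesozoic, Paleozoic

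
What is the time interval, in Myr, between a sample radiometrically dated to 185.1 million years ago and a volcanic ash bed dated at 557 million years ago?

557 − 185.1 = 371.9 million years.

371.9 million years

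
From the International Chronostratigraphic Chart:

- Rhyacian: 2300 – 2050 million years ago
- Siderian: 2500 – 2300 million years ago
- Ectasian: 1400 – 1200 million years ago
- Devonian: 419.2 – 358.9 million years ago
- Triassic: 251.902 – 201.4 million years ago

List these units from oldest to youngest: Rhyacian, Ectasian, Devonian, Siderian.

Siderian → Rhyacian → Ectasian → Devonian

Read off each span (Ma): Rhyacian 2300–2050; Ectasian 1400–1200; Devonian 419.2–358.9; Siderian 2500–2300.
Larger Ma is older, so oldest→youngest is Siderian, Rhyacian, Ectasian, Devonian.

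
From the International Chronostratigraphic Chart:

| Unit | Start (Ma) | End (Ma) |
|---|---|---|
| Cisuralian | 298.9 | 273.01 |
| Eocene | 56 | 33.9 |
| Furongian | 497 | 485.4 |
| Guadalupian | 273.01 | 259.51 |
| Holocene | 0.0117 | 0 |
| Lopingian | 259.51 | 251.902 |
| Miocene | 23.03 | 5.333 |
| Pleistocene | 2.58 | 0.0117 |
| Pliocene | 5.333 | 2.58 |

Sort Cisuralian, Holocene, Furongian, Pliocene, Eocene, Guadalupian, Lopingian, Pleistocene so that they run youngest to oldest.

Sorting by start age (ascending Ma, since larger Ma = older): Holocene start 0.0117, Pleistocene start 2.58, Pliocene start 5.333, Eocene start 56, Lopingian start 259.51, Guadalupian start 273.01, Cisuralian start 298.9, Furongian start 497.

Holocene, then Pleistocene, then Pliocene, then Eocene, then Lopingian, then Guadalupian, then Cisuralian, then Furongian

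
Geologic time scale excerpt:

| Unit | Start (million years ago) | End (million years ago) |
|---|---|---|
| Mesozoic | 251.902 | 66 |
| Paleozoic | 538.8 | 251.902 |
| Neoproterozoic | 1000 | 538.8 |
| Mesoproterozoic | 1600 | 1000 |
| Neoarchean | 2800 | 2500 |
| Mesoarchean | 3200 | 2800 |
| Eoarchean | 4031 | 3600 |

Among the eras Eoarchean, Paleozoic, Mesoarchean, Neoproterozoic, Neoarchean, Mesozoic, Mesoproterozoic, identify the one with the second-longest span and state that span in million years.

Durations: Eoarchean 431; Paleozoic 286.898; Mesoarchean 400; Neoproterozoic 461.2; Neoarchean 300; Mesozoic 185.902; Mesoproterozoic 600 Myr.
Sorted longest-first: Mesoproterozoic (600), Neoproterozoic (461.2), Eoarchean (431), Mesoarchean (400), Neoarchean (300), Paleozoic (286.898), Mesozoic (185.902).
The second longest is Neoproterozoic at 461.2 Myr.

Neoproterozoic, 461.2 million years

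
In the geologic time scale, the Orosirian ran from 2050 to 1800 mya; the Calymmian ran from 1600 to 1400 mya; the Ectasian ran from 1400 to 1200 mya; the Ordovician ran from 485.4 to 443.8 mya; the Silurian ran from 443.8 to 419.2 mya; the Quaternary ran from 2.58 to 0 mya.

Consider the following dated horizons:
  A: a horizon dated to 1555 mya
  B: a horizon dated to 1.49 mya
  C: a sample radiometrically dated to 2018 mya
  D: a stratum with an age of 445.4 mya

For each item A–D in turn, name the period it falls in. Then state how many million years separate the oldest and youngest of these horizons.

Match each age against the start–end ranges in the excerpt: A = 1555 Ma → Calymmian (1600–1400); B = 1.49 Ma → Quaternary (2.58–0); C = 2018 Ma → Orosirian (2050–1800); D = 445.4 Ma → Ordovician (485.4–443.8).
The largest age is 2018 Ma and the smallest is 1.49 Ma; their difference is 2016.51 Myr.

A — Calymmian; B — Quaternary; C — Orosirian; D — Ordovician; span 2016.51 million years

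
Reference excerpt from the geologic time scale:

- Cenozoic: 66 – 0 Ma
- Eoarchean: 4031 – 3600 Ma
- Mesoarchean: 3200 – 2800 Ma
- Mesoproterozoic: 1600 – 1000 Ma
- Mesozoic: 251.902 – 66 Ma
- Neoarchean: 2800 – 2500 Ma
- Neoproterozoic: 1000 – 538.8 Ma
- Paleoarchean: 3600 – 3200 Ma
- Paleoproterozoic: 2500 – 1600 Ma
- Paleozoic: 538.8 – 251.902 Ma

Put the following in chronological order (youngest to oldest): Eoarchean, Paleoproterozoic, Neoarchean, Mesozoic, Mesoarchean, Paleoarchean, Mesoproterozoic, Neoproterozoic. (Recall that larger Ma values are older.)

Read off each span (Ma): Eoarchean 4031–3600; Paleoproterozoic 2500–1600; Neoarchean 2800–2500; Mesozoic 251.902–66; Mesoarchean 3200–2800; Paleoarchean 3600–3200; Mesoproterozoic 1600–1000; Neoproterozoic 1000–538.8.
Larger Ma is older, so oldest→youngest is Eoarchean, Paleoarchean, Mesoarchean, Neoarchean, Paleoproterozoic, Mesoproterozoic, Neoproterozoic, Mesozoic; reverse it for youngest→oldest.

Mesozoic → Neoproterozoic → Mesoproterozoic → Paleoproterozoic → Neoarchean → Mesoarchean → Paleoarchean → Eoarchean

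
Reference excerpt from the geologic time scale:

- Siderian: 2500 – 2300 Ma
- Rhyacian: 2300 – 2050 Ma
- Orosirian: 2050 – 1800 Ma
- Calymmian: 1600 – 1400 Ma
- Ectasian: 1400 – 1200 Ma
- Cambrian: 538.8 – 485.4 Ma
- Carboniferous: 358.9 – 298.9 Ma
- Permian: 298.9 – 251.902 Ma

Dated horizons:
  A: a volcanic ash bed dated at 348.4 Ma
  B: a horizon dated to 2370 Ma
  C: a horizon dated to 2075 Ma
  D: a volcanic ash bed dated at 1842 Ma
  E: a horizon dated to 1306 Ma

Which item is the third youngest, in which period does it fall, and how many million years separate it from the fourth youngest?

Smaller Ma means younger, so youngest first: A 348.4 < E 1306 < D 1842 < C 2075 < B 2370.
Counting 3 along gives D (1842 Ma); the excerpt puts that inside the Orosirian, 2050–1800 Ma.
Next in line is C (2075 Ma), and 2075 − 1842 = 233 Myr.

D, in the Orosirian; 233 million years to C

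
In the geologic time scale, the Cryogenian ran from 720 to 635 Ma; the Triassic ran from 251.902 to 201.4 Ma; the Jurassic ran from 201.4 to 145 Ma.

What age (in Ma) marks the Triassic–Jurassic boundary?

201.4 Ma

The Triassic ends and the Jurassic begins at 201.4 Ma.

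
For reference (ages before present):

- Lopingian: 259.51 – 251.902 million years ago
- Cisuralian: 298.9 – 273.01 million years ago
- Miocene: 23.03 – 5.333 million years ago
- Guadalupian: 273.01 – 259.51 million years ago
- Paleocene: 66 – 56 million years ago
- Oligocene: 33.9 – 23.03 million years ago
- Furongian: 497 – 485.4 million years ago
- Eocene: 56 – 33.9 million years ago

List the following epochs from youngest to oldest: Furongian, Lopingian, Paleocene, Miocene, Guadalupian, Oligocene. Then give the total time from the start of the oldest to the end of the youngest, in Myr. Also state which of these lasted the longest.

Miocene, Oligocene, Paleocene, Lopingian, Guadalupian, Furongian; total span 491.667 Myr; longest is Miocene

From the excerpt: Furongian 497–485.4; Lopingian 259.51–251.902; Paleocene 66–56; Miocene 23.03–5.333; Guadalupian 273.01–259.51; Oligocene 33.9–23.03 (Ma).
Larger Ma is earlier, so the oldest is Furongian and the youngest is Miocene; youngest to oldest: Miocene, Oligocene, Paleocene, Lopingian, Guadalupian, Furongian.
Oldest start 497 minus youngest end 5.333 gives 491.667 Myr overall.
Individual lengths (start − end): Furongian 11.6; Oligocene 10.87; Guadalupian 13.5; Miocene 17.697; Lopingian 7.608; Paleocene 10. The largest is Miocene at 17.697 Myr.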